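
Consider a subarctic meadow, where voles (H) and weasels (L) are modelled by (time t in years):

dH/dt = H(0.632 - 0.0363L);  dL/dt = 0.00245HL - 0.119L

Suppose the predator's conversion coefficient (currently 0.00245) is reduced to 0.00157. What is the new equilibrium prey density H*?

At the interior fixed point, setting dL/dt = 0 with L > 0 fixes H* = (predator death rate)/(HL coefficient) — independent of the other coefficients.
With the change, H* = 0.119/0.00157 = 75.8; it rises from 48.6.

H* ≈ 75.8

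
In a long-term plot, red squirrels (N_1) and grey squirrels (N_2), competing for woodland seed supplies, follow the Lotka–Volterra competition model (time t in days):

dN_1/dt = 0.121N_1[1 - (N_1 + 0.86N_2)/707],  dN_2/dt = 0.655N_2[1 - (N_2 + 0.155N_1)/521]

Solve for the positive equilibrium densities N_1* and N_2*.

N_1* ≈ 299, N_2* ≈ 475

Setting both brackets to zero gives the nullclines N_1 + 0.86N_2 = 707 and 0.155N_1 + N_2 = 521.
Substituting N_2 = 521 - 0.155N_1 into the first: N_1(1 - 0.86·0.155) = 707 - 0.86·521.
So N_1* = 259/0.867 = 299, and then N_2* = 521 - 0.155·299 = 475.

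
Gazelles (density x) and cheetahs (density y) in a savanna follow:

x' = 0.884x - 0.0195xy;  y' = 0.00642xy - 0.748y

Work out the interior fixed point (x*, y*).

Set dy/dt = 0 with y > 0: 0.00642x - 0.748 = 0, so x* = 0.748/0.00642 = 117.
Set dx/dt = 0 with x > 0: 0.884 - 0.0195y = 0, so y* = 0.884/0.0195 = 45.3.

x* ≈ 117, y* ≈ 45.3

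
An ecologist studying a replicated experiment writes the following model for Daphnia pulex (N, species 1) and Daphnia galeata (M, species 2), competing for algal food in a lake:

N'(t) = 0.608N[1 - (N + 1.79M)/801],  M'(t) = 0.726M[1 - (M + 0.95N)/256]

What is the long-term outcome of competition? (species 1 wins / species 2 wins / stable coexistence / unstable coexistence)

Compare the nullcline intercepts: K1/α12 = 801/1.79 = 447 > K2 = 256; K2/α21 = 256/0.95 = 269 < K1 = 801.
Since the inequalities point opposite ways, species 1 can invade but species 2 cannot.

species 1 excludes species 2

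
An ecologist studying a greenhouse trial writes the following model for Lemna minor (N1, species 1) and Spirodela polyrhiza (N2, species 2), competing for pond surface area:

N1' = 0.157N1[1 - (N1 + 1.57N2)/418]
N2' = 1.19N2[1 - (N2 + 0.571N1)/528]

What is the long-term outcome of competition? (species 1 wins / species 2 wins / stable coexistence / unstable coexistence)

species 2 excludes species 1

Compare the nullcline intercepts: K1/α12 = 418/1.57 = 266 < K2 = 528; K2/α21 = 528/0.571 = 925 > K1 = 418.
Since the inequalities point opposite ways, species 2 can invade but species 1 cannot.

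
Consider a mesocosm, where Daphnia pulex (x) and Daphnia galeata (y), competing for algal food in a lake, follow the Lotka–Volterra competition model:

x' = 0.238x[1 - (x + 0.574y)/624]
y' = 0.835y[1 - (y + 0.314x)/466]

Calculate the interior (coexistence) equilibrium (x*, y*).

x* ≈ 435, y* ≈ 329

Setting both brackets to zero gives the nullclines x + 0.574y = 624 and 0.314x + y = 466.
Substituting y = 466 - 0.314x into the first: x(1 - 0.574·0.314) = 624 - 0.574·466.
So x* = 357/0.82 = 435, and then y* = 466 - 0.314·435 = 329.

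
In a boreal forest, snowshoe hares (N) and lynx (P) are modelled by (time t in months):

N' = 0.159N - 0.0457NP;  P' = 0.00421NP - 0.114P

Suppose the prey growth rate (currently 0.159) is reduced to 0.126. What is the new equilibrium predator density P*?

At the interior fixed point, setting dN/dt = 0 with N > 0 fixes P* = (prey growth rate)/(NP coefficient) — independent of the other coefficients.
With the change, P* = 0.126/0.0457 = 2.76; it falls from 3.48.

P* ≈ 2.76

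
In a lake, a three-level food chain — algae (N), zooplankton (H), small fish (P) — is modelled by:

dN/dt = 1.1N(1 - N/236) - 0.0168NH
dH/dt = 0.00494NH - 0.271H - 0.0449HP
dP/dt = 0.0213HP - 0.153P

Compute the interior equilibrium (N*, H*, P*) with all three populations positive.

From dP/dt = 0: 0.0213H* = 0.153, so H* = 7.18.
From dN/dt = 0: 1.1(1 - N*/236) = 0.0168·7.18, giving N* = 236·(1 - 0.11) = 210.
From dH/dt = 0: 0.00494·210 - 0.271 = 0.0449P*, so P* = 0.767/0.0449 = 17.1.

N* ≈ 210, H* ≈ 7.18, P* ≈ 17.1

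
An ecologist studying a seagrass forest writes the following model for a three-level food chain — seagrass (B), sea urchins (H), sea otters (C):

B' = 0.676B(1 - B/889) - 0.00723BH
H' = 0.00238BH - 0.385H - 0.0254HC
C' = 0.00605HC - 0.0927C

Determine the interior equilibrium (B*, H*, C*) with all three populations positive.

From dC/dt = 0: 0.00605H* = 0.0927, so H* = 15.3.
From dB/dt = 0: 0.676(1 - B*/889) = 0.00723·15.3, giving B* = 889·(1 - 0.164) = 743.
From dH/dt = 0: 0.00238·743 - 0.385 = 0.0254C*, so C* = 1.38/0.0254 = 54.5.

B* ≈ 743, H* ≈ 15.3, C* ≈ 54.5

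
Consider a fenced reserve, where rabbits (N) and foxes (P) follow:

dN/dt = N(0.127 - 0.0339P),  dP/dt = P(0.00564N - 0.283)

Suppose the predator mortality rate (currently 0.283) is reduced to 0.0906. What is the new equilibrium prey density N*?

At the interior fixed point, setting dP/dt = 0 with P > 0 fixes N* = (predator death rate)/(NP coefficient) — independent of the other coefficients.
With the change, N* = 0.0906/0.00564 = 16.1; it falls from 50.2.

N* ≈ 16.1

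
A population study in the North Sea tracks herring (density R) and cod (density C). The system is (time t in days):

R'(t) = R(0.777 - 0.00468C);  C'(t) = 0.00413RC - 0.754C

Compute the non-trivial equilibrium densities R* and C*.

R* ≈ 183, C* ≈ 166

Set dC/dt = 0 with C > 0: 0.00413R - 0.754 = 0, so R* = 0.754/0.00413 = 183.
Set dR/dt = 0 with R > 0: 0.777 - 0.00468C = 0, so C* = 0.777/0.00468 = 166.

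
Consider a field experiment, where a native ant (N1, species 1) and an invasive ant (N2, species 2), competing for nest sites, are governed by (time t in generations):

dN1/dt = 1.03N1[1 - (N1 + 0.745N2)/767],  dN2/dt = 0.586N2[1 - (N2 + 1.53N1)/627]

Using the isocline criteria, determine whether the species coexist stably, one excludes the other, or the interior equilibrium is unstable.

species 1 excludes species 2

Compare the nullcline intercepts: K1/α12 = 767/0.745 = 1030 > K2 = 627; K2/α21 = 627/1.53 = 410 < K1 = 767.
Since the inequalities point opposite ways, species 1 can invade but species 2 cannot.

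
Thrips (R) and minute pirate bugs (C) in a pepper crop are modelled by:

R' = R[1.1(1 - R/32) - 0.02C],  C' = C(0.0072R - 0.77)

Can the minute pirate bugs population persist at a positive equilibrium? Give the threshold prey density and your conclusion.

The predator equation gives dC/dt > 0 only when R > 0.77/0.0072 = 107.
Without the predator, R → K = 32. Since 32 < 107, the predator cannot invade.

Threshold R = 107; K < 107, so no, the predator goes extinct.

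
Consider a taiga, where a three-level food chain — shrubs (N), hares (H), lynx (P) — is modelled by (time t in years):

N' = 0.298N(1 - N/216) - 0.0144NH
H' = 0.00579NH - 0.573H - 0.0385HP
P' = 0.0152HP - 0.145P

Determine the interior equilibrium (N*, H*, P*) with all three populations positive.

From dP/dt = 0: 0.0152H* = 0.145, so H* = 9.54.
From dN/dt = 0: 0.298(1 - N*/216) = 0.0144·9.54, giving N* = 216·(1 - 0.461) = 116.
From dH/dt = 0: 0.00579·116 - 0.573 = 0.0385P*, so P* = 0.101/0.0385 = 2.63.

N* ≈ 116, H* ≈ 9.54, P* ≈ 2.63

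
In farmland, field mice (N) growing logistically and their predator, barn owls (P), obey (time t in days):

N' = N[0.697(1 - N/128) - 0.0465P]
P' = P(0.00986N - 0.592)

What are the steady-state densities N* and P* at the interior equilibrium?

N* ≈ 60, P* ≈ 7.96

From dP/dt = 0 with P > 0: 0.00986N* = 0.592, so N* = 60.
Substitute into dN/dt = 0: 0.697(1 - 60/128) = 0.0465P*.
The bracket is 0.531, giving P* = 0.37/0.0465 = 7.96.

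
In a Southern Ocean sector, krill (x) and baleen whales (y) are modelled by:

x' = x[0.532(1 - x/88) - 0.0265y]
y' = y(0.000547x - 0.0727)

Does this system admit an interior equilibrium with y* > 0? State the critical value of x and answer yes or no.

Threshold x = 133; K < 133, so no, the predator goes extinct.

The predator equation gives dy/dt > 0 only when x > 0.0727/0.000547 = 133.
Without the predator, x → K = 88. Since 88 < 133, the predator cannot invade.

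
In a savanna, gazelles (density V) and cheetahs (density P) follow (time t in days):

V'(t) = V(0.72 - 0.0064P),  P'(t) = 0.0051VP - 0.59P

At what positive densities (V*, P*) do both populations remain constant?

Set dP/dt = 0 with P > 0: 0.0051V - 0.59 = 0, so V* = 0.59/0.0051 = 116.
Set dV/dt = 0 with V > 0: 0.72 - 0.0064P = 0, so P* = 0.72/0.0064 = 112.

V* ≈ 116, P* ≈ 112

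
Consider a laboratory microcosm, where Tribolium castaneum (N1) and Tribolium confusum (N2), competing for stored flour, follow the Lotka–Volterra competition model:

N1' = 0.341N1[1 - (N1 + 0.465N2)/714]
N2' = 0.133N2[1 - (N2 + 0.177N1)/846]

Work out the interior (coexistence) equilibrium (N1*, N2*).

Setting both brackets to zero gives the nullclines N1 + 0.465N2 = 714 and 0.177N1 + N2 = 846.
Substituting N2 = 846 - 0.177N1 into the first: N1(1 - 0.465·0.177) = 714 - 0.465·846.
So N1* = 321/0.918 = 349, and then N2* = 846 - 0.177·349 = 784.

N1* ≈ 349, N2* ≈ 784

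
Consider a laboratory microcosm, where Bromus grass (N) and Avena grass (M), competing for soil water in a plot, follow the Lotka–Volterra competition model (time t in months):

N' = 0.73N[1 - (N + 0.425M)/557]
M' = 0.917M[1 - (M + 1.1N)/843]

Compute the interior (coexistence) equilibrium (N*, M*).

Setting both brackets to zero gives the nullclines N + 0.425M = 557 and 1.1N + M = 843.
Substituting M = 843 - 1.1N into the first: N(1 - 0.425·1.1) = 557 - 0.425·843.
So N* = 199/0.532 = 373, and then M* = 843 - 1.1·373 = 432.

N* ≈ 373, M* ≈ 432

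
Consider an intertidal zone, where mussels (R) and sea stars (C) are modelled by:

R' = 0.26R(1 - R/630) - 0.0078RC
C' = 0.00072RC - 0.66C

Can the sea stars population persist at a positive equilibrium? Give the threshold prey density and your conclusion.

Threshold R = 917; K < 917, so no, the predator goes extinct.

The predator equation gives dC/dt > 0 only when R > 0.66/0.00072 = 917.
Without the predator, R → K = 630. Since 630 < 917, the predator cannot invade.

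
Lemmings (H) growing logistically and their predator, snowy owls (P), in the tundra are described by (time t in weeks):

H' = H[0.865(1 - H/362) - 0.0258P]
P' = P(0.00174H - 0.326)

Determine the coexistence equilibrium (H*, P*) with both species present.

H* ≈ 187, P* ≈ 16.2

From dP/dt = 0 with P > 0: 0.00174H* = 0.326, so H* = 187.
Substitute into dH/dt = 0: 0.865(1 - 187/362) = 0.0258P*.
The bracket is 0.482, giving P* = 0.417/0.0258 = 16.2.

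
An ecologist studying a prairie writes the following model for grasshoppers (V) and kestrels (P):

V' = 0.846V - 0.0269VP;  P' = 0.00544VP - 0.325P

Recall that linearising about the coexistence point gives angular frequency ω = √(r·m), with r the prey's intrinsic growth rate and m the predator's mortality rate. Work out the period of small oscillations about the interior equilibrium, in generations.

T ≈ 12 generations

Here r = 0.846 and m = 0.325, so r·m = 0.275.
ω = √0.275 = 0.524 per generation, hence T = 2π/ω ≈ 12 generations.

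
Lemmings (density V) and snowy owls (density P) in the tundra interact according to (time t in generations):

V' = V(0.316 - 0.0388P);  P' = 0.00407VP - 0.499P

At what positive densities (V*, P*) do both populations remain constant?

V* ≈ 123, P* ≈ 8.14

Set dP/dt = 0 with P > 0: 0.00407V - 0.499 = 0, so V* = 0.499/0.00407 = 123.
Set dV/dt = 0 with V > 0: 0.316 - 0.0388P = 0, so P* = 0.316/0.0388 = 8.14.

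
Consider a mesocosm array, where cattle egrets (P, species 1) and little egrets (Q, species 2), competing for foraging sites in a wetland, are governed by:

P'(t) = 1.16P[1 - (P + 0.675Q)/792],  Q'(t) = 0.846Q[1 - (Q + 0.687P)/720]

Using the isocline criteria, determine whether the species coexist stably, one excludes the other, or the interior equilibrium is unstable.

Compare the nullcline intercepts: K1/α12 = 792/0.675 = 1170 > K2 = 720; K2/α21 = 720/0.687 = 1050 > K1 = 792.
Since both inequalities hold, each species can invade when rare, so the interior equilibrium is stable.

stable coexistence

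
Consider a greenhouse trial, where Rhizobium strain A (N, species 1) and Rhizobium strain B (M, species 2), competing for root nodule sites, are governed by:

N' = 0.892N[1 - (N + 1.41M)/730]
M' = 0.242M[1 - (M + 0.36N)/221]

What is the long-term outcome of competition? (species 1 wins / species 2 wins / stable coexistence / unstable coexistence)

Compare the nullcline intercepts: K1/α12 = 730/1.41 = 518 > K2 = 221; K2/α21 = 221/0.36 = 614 < K1 = 730.
Since the inequalities point opposite ways, species 1 can invade but species 2 cannot.

species 1 excludes species 2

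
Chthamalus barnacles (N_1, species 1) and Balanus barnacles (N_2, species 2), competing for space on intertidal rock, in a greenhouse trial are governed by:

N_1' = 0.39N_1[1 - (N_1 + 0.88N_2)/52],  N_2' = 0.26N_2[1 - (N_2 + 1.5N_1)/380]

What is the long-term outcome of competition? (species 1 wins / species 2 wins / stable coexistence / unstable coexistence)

species 2 excludes species 1

Compare the nullcline intercepts: K1/α12 = 52/0.88 = 59.1 < K2 = 380; K2/α21 = 380/1.5 = 253 > K1 = 52.
Since the inequalities point opposite ways, species 2 can invade but species 1 cannot.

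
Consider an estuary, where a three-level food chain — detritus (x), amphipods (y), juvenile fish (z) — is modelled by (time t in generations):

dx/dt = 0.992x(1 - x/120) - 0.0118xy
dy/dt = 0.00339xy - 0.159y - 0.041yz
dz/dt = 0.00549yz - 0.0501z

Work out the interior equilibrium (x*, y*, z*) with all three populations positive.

x* ≈ 107, y* ≈ 9.13, z* ≈ 4.97

From dz/dt = 0: 0.00549y* = 0.0501, so y* = 9.13.
From dx/dt = 0: 0.992(1 - x*/120) = 0.0118·9.13, giving x* = 120·(1 - 0.109) = 107.
From dy/dt = 0: 0.00339·107 - 0.159 = 0.041z*, so z* = 0.204/0.041 = 4.97.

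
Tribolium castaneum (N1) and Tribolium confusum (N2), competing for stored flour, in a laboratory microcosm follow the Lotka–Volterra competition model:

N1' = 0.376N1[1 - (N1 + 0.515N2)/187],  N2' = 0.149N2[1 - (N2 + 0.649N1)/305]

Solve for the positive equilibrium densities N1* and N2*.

N1* ≈ 44.9, N2* ≈ 276

Setting both brackets to zero gives the nullclines N1 + 0.515N2 = 187 and 0.649N1 + N2 = 305.
Substituting N2 = 305 - 0.649N1 into the first: N1(1 - 0.515·0.649) = 187 - 0.515·305.
So N1* = 29.9/0.666 = 44.9, and then N2* = 305 - 0.649·44.9 = 276.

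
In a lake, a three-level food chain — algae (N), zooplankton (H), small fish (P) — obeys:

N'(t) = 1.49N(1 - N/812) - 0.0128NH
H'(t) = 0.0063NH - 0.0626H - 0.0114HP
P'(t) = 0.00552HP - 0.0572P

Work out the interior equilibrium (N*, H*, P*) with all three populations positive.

From dP/dt = 0: 0.00552H* = 0.0572, so H* = 10.4.
From dN/dt = 0: 1.49(1 - N*/812) = 0.0128·10.4, giving N* = 812·(1 - 0.089) = 740.
From dH/dt = 0: 0.0063·740 - 0.0626 = 0.0114P*, so P* = 4.6/0.0114 = 403.

N* ≈ 740, H* ≈ 10.4, P* ≈ 403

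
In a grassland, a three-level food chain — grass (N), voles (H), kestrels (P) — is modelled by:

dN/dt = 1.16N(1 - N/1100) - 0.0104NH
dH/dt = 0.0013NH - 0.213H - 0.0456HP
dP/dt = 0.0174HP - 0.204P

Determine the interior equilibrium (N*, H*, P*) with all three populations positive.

N* ≈ 984, H* ≈ 11.7, P* ≈ 23.4

From dP/dt = 0: 0.0174H* = 0.204, so H* = 11.7.
From dN/dt = 0: 1.16(1 - N*/1100) = 0.0104·11.7, giving N* = 1100·(1 - 0.105) = 984.
From dH/dt = 0: 0.0013·984 - 0.213 = 0.0456P*, so P* = 1.07/0.0456 = 23.4.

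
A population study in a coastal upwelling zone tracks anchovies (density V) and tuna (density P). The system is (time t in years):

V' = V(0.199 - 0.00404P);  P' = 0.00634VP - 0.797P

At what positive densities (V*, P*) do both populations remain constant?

V* ≈ 126, P* ≈ 49.3

Set dP/dt = 0 with P > 0: 0.00634V - 0.797 = 0, so V* = 0.797/0.00634 = 126.
Set dV/dt = 0 with V > 0: 0.199 - 0.00404P = 0, so P* = 0.199/0.00404 = 49.3.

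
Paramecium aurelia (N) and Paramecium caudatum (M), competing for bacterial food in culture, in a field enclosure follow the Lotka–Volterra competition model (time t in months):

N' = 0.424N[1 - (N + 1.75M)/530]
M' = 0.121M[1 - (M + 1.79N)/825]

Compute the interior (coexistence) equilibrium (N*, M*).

Setting both brackets to zero gives the nullclines N + 1.75M = 530 and 1.79N + M = 825.
Substituting M = 825 - 1.79N into the first: N(1 - 1.75·1.79) = 530 - 1.75·825.
So N* = -914/-2.13 = 428, and then M* = 825 - 1.79·428 = 58.

N* ≈ 428, M* ≈ 58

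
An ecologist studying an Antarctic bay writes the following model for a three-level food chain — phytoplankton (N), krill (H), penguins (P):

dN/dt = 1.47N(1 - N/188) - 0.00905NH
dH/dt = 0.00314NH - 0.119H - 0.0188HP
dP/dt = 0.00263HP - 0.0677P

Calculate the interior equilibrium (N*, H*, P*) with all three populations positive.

N* ≈ 158, H* ≈ 25.7, P* ≈ 20.1

From dP/dt = 0: 0.00263H* = 0.0677, so H* = 25.7.
From dN/dt = 0: 1.47(1 - N*/188) = 0.00905·25.7, giving N* = 188·(1 - 0.158) = 158.
From dH/dt = 0: 0.00314·158 - 0.119 = 0.0188P*, so P* = 0.378/0.0188 = 20.1.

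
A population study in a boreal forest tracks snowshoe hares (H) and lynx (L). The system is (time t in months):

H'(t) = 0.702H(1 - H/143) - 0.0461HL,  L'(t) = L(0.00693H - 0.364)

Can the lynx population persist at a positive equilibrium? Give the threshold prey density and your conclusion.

The predator equation gives dL/dt > 0 only when H > 0.364/0.00693 = 52.5.
Without the predator, H → K = 143. Since 143 > 52.5, the predator can invade and persist.

Threshold H = 52.5; K > 52.5, so yes, the predator persists.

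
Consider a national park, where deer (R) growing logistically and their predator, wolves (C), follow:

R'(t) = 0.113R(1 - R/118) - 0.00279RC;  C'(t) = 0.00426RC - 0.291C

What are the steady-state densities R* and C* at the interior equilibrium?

From dC/dt = 0 with C > 0: 0.00426R* = 0.291, so R* = 68.3.
Substitute into dR/dt = 0: 0.113(1 - 68.3/118) = 0.00279C*.
The bracket is 0.421, giving C* = 0.0476/0.00279 = 17.1.

R* ≈ 68.3, C* ≈ 17.1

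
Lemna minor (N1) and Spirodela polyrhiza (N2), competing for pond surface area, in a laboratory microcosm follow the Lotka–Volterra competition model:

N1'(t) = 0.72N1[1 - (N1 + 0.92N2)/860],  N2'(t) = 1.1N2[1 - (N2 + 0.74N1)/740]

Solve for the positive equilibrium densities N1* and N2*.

N1* ≈ 561, N2* ≈ 325

Setting both brackets to zero gives the nullclines N1 + 0.92N2 = 860 and 0.74N1 + N2 = 740.
Substituting N2 = 740 - 0.74N1 into the first: N1(1 - 0.92·0.74) = 860 - 0.92·740.
So N1* = 179/0.319 = 561, and then N2* = 740 - 0.74·561 = 325.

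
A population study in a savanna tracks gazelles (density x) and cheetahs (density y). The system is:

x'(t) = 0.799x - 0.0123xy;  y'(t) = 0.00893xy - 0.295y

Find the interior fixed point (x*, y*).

Set dy/dt = 0 with y > 0: 0.00893x - 0.295 = 0, so x* = 0.295/0.00893 = 33.
Set dx/dt = 0 with x > 0: 0.799 - 0.0123y = 0, so y* = 0.799/0.0123 = 65.

x* ≈ 33, y* ≈ 65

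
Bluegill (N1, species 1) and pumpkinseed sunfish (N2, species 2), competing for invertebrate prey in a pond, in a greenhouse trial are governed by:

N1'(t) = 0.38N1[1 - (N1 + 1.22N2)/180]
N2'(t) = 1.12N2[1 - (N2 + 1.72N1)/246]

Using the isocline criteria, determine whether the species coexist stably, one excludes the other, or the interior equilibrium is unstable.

Compare the nullcline intercepts: K1/α12 = 180/1.22 = 148 < K2 = 246; K2/α21 = 246/1.72 = 143 < K1 = 180.
Since both are reversed, neither can invade when rare; the interior point is a saddle.

unstable coexistence (outcome depends on initial conditions)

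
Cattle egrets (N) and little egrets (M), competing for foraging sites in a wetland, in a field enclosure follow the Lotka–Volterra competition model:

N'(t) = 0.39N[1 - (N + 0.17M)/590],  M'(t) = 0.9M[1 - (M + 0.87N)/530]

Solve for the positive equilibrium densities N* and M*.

Setting both brackets to zero gives the nullclines N + 0.17M = 590 and 0.87N + M = 530.
Substituting M = 530 - 0.87N into the first: N(1 - 0.17·0.87) = 590 - 0.17·530.
So N* = 500/0.852 = 587, and then M* = 530 - 0.87·587 = 19.6.

N* ≈ 587, M* ≈ 19.6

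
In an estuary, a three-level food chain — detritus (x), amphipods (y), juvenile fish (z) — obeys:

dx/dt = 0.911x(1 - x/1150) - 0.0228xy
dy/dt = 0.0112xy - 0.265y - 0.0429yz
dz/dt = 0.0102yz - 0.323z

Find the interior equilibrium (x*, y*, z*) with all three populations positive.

From dz/dt = 0: 0.0102y* = 0.323, so y* = 31.7.
From dx/dt = 0: 0.911(1 - x*/1150) = 0.0228·31.7, giving x* = 1150·(1 - 0.793) = 239.
From dy/dt = 0: 0.0112·239 - 0.265 = 0.0429z*, so z* = 2.41/0.0429 = 56.1.

x* ≈ 239, y* ≈ 31.7, z* ≈ 56.1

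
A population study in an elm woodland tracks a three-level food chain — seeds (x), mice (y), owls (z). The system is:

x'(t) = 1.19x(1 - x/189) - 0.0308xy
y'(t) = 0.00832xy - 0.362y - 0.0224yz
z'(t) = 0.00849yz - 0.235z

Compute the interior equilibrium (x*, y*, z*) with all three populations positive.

From dz/dt = 0: 0.00849y* = 0.235, so y* = 27.7.
From dx/dt = 0: 1.19(1 - x*/189) = 0.0308·27.7, giving x* = 189·(1 - 0.716) = 53.6.
From dy/dt = 0: 0.00832·53.6 - 0.362 = 0.0224z*, so z* = 0.0839/0.0224 = 3.75.

x* ≈ 53.6, y* ≈ 27.7, z* ≈ 3.75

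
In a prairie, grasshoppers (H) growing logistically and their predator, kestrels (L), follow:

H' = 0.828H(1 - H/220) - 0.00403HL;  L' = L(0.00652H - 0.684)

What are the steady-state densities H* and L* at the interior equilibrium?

From dL/dt = 0 with L > 0: 0.00652H* = 0.684, so H* = 105.
Substitute into dH/dt = 0: 0.828(1 - 105/220) = 0.00403L*.
The bracket is 0.523, giving L* = 0.433/0.00403 = 107.

H* ≈ 105, L* ≈ 107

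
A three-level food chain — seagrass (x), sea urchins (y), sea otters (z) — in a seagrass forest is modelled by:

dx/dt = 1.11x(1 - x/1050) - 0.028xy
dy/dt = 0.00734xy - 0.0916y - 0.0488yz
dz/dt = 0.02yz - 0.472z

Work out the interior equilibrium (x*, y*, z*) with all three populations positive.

From dz/dt = 0: 0.02y* = 0.472, so y* = 23.6.
From dx/dt = 0: 1.11(1 - x*/1050) = 0.028·23.6, giving x* = 1050·(1 - 0.595) = 425.
From dy/dt = 0: 0.00734·425 - 0.0916 = 0.0488z*, so z* = 3.03/0.0488 = 62.

x* ≈ 425, y* ≈ 23.6, z* ≈ 62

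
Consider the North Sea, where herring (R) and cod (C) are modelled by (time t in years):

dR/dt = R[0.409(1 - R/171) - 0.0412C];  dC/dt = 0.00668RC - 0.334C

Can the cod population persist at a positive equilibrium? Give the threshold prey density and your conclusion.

Threshold R = 50; K > 50, so yes, the predator persists.

The predator equation gives dC/dt > 0 only when R > 0.334/0.00668 = 50.
Without the predator, R → K = 171. Since 171 > 50, the predator can invade and persist.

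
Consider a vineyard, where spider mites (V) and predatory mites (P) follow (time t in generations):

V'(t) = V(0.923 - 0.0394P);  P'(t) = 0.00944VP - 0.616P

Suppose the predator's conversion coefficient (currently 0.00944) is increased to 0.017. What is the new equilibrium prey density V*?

V* ≈ 36.2

At the interior fixed point, setting dP/dt = 0 with P > 0 fixes V* = (predator death rate)/(VP coefficient) — independent of the other coefficients.
With the change, V* = 0.616/0.017 = 36.2; it falls from 65.3.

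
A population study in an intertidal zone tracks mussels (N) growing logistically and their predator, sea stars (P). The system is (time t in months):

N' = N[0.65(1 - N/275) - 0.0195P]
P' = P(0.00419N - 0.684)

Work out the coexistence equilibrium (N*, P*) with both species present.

N* ≈ 163, P* ≈ 13.5

From dP/dt = 0 with P > 0: 0.00419N* = 0.684, so N* = 163.
Substitute into dN/dt = 0: 0.65(1 - 163/275) = 0.0195P*.
The bracket is 0.406, giving P* = 0.264/0.0195 = 13.5.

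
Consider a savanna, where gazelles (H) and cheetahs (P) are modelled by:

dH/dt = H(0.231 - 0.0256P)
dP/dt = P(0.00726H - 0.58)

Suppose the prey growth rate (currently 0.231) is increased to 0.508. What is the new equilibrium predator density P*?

At the interior fixed point, setting dH/dt = 0 with H > 0 fixes P* = (prey growth rate)/(HP coefficient) — independent of the other coefficients.
With the change, P* = 0.508/0.0256 = 19.8; it rises from 9.02.

P* ≈ 19.8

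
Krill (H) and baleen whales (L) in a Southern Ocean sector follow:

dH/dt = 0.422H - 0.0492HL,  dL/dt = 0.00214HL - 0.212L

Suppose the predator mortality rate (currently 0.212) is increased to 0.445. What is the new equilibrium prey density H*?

H* ≈ 208

At the interior fixed point, setting dL/dt = 0 with L > 0 fixes H* = (predator death rate)/(HL coefficient) — independent of the other coefficients.
With the change, H* = 0.445/0.00214 = 208; it rises from 99.1.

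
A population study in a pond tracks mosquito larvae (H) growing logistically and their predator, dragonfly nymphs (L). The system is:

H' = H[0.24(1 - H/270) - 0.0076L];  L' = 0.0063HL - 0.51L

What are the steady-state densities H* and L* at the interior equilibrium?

From dL/dt = 0 with L > 0: 0.0063H* = 0.51, so H* = 81.
Substitute into dH/dt = 0: 0.24(1 - 81/270) = 0.0076L*.
The bracket is 0.7, giving L* = 0.168/0.0076 = 22.1.

H* ≈ 81, L* ≈ 22.1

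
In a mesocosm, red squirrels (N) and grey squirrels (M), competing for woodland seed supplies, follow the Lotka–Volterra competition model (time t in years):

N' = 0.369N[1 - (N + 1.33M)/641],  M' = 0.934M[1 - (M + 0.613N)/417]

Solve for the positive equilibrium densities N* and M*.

Setting both brackets to zero gives the nullclines N + 1.33M = 641 and 0.613N + M = 417.
Substituting M = 417 - 0.613N into the first: N(1 - 1.33·0.613) = 641 - 1.33·417.
So N* = 86.4/0.185 = 468, and then M* = 417 - 0.613·468 = 130.

N* ≈ 468, M* ≈ 130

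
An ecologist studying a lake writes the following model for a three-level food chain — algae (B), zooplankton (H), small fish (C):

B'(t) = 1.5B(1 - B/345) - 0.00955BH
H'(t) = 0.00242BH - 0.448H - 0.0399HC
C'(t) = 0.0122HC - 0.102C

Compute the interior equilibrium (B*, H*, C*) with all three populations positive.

B* ≈ 327, H* ≈ 8.36, C* ≈ 8.58

From dC/dt = 0: 0.0122H* = 0.102, so H* = 8.36.
From dB/dt = 0: 1.5(1 - B*/345) = 0.00955·8.36, giving B* = 345·(1 - 0.0532) = 327.
From dH/dt = 0: 0.00242·327 - 0.448 = 0.0399C*, so C* = 0.342/0.0399 = 8.58.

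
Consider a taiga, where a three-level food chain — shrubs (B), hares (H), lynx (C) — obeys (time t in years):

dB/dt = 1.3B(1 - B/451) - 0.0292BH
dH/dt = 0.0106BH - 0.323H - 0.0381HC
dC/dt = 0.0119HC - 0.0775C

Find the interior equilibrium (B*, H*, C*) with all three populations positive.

B* ≈ 385, H* ≈ 6.51, C* ≈ 98.6

From dC/dt = 0: 0.0119H* = 0.0775, so H* = 6.51.
From dB/dt = 0: 1.3(1 - B*/451) = 0.0292·6.51, giving B* = 451·(1 - 0.146) = 385.
From dH/dt = 0: 0.0106·385 - 0.323 = 0.0381C*, so C* = 3.76/0.0381 = 98.6.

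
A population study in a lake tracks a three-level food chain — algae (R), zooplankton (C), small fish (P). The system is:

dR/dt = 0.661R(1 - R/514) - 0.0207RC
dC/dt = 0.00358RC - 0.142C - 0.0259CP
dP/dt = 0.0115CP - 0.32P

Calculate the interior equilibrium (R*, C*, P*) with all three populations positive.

R* ≈ 66.1, C* ≈ 27.8, P* ≈ 3.65

From dP/dt = 0: 0.0115C* = 0.32, so C* = 27.8.
From dR/dt = 0: 0.661(1 - R*/514) = 0.0207·27.8, giving R* = 514·(1 - 0.871) = 66.1.
From dC/dt = 0: 0.00358·66.1 - 0.142 = 0.0259P*, so P* = 0.0946/0.0259 = 3.65.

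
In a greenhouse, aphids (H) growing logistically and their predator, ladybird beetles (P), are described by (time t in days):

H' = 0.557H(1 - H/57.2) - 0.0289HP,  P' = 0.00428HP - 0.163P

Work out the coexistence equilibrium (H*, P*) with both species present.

H* ≈ 38.1, P* ≈ 6.44

From dP/dt = 0 with P > 0: 0.00428H* = 0.163, so H* = 38.1.
Substitute into dH/dt = 0: 0.557(1 - 38.1/57.2) = 0.0289P*.
The bracket is 0.334, giving P* = 0.186/0.0289 = 6.44.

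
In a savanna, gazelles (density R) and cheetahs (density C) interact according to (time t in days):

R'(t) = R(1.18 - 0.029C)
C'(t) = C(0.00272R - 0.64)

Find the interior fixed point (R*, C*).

Set dC/dt = 0 with C > 0: 0.00272R - 0.64 = 0, so R* = 0.64/0.00272 = 235.
Set dR/dt = 0 with R > 0: 1.18 - 0.029C = 0, so C* = 1.18/0.029 = 40.7.

R* ≈ 235, C* ≈ 40.7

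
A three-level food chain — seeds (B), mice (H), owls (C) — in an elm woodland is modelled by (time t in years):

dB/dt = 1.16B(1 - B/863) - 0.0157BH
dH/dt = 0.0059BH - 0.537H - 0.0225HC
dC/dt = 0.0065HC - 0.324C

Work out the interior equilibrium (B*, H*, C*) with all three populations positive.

B* ≈ 281, H* ≈ 49.8, C* ≈ 49.8

From dC/dt = 0: 0.0065H* = 0.324, so H* = 49.8.
From dB/dt = 0: 1.16(1 - B*/863) = 0.0157·49.8, giving B* = 863·(1 - 0.675) = 281.
From dH/dt = 0: 0.0059·281 - 0.537 = 0.0225C*, so C* = 1.12/0.0225 = 49.8.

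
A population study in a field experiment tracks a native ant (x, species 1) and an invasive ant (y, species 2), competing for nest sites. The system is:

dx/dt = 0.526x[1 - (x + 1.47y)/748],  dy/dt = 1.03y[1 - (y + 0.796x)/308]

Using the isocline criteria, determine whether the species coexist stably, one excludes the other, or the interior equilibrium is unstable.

Compare the nullcline intercepts: K1/α12 = 748/1.47 = 509 > K2 = 308; K2/α21 = 308/0.796 = 387 < K1 = 748.
Since the inequalities point opposite ways, species 1 can invade but species 2 cannot.

species 1 excludes species 2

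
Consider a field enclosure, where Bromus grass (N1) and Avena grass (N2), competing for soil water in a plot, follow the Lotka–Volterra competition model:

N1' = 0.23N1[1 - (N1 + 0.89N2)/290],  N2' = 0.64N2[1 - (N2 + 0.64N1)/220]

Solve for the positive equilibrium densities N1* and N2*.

N1* ≈ 219, N2* ≈ 79.9

Setting both brackets to zero gives the nullclines N1 + 0.89N2 = 290 and 0.64N1 + N2 = 220.
Substituting N2 = 220 - 0.64N1 into the first: N1(1 - 0.89·0.64) = 290 - 0.89·220.
So N1* = 94.2/0.43 = 219, and then N2* = 220 - 0.64·219 = 79.9.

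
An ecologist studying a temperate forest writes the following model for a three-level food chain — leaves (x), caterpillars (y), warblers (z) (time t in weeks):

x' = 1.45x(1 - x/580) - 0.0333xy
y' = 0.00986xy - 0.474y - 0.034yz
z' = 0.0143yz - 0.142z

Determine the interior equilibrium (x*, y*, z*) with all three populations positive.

x* ≈ 448, y* ≈ 9.93, z* ≈ 116

From dz/dt = 0: 0.0143y* = 0.142, so y* = 9.93.
From dx/dt = 0: 1.45(1 - x*/580) = 0.0333·9.93, giving x* = 580·(1 - 0.228) = 448.
From dy/dt = 0: 0.00986·448 - 0.474 = 0.034z*, so z* = 3.94/0.034 = 116.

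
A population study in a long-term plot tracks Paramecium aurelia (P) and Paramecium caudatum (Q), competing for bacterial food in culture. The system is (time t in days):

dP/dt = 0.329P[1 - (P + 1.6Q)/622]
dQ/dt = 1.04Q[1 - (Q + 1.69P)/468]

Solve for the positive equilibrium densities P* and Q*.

P* ≈ 74.4, Q* ≈ 342

Setting both brackets to zero gives the nullclines P + 1.6Q = 622 and 1.69P + Q = 468.
Substituting Q = 468 - 1.69P into the first: P(1 - 1.6·1.69) = 622 - 1.6·468.
So P* = -127/-1.7 = 74.4, and then Q* = 468 - 1.69·74.4 = 342.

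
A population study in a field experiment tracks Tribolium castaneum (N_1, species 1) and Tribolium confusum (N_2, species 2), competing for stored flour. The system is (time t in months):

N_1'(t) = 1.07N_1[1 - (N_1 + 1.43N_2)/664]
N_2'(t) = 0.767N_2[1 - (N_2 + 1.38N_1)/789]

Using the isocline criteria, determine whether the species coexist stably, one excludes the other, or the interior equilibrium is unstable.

Compare the nullcline intercepts: K1/α12 = 664/1.43 = 464 < K2 = 789; K2/α21 = 789/1.38 = 572 < K1 = 664.
Since both are reversed, neither can invade when rare; the interior point is a saddle.

unstable coexistence (outcome depends on initial conditions)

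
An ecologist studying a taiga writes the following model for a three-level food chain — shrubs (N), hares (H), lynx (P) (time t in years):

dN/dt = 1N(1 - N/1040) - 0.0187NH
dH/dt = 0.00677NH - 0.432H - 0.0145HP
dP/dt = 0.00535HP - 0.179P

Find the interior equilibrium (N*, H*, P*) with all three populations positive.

From dP/dt = 0: 0.00535H* = 0.179, so H* = 33.5.
From dN/dt = 0: 1(1 - N*/1040) = 0.0187·33.5, giving N* = 1040·(1 - 0.626) = 389.
From dH/dt = 0: 0.00677·389 - 0.432 = 0.0145P*, so P* = 2.2/0.0145 = 152.

N* ≈ 389, H* ≈ 33.5, P* ≈ 152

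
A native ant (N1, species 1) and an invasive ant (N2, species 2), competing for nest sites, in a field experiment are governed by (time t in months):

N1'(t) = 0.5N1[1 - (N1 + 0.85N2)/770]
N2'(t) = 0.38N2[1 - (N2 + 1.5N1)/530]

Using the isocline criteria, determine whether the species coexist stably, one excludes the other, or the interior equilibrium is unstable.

species 1 excludes species 2

Compare the nullcline intercepts: K1/α12 = 770/0.85 = 906 > K2 = 530; K2/α21 = 530/1.5 = 353 < K1 = 770.
Since the inequalities point opposite ways, species 1 can invade but species 2 cannot.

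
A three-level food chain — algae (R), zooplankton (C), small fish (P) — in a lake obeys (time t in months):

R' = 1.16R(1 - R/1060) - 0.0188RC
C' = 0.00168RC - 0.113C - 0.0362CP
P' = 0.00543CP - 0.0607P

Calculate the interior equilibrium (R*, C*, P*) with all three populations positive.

From dP/dt = 0: 0.00543C* = 0.0607, so C* = 11.2.
From dR/dt = 0: 1.16(1 - R*/1060) = 0.0188·11.2, giving R* = 1060·(1 - 0.181) = 868.
From dC/dt = 0: 0.00168·868 - 0.113 = 0.0362P*, so P* = 1.35/0.0362 = 37.2.

R* ≈ 868, C* ≈ 11.2, P* ≈ 37.2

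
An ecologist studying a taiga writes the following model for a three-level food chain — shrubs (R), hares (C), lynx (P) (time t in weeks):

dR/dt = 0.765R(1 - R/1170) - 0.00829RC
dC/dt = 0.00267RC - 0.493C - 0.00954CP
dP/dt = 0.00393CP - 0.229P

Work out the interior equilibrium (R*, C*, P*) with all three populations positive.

R* ≈ 431, C* ≈ 58.3, P* ≈ 69

From dP/dt = 0: 0.00393C* = 0.229, so C* = 58.3.
From dR/dt = 0: 0.765(1 - R*/1170) = 0.00829·58.3, giving R* = 1170·(1 - 0.631) = 431.
From dC/dt = 0: 0.00267·431 - 0.493 = 0.00954P*, so P* = 0.658/0.00954 = 69.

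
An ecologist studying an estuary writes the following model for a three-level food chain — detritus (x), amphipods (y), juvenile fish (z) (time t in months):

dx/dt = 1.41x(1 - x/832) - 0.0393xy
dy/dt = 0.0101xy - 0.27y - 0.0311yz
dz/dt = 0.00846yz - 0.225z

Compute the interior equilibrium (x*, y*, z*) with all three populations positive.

x* ≈ 215, y* ≈ 26.6, z* ≈ 61.2

From dz/dt = 0: 0.00846y* = 0.225, so y* = 26.6.
From dx/dt = 0: 1.41(1 - x*/832) = 0.0393·26.6, giving x* = 832·(1 - 0.741) = 215.
From dy/dt = 0: 0.0101·215 - 0.27 = 0.0311z*, so z* = 1.9/0.0311 = 61.2.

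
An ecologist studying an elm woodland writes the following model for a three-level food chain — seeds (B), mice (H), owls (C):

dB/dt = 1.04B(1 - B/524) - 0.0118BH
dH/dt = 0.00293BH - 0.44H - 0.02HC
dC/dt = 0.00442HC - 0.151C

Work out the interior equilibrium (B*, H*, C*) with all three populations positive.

From dC/dt = 0: 0.00442H* = 0.151, so H* = 34.2.
From dB/dt = 0: 1.04(1 - B*/524) = 0.0118·34.2, giving B* = 524·(1 - 0.388) = 321.
From dH/dt = 0: 0.00293·321 - 0.44 = 0.02C*, so C* = 0.5/0.02 = 25.

B* ≈ 321, H* ≈ 34.2, C* ≈ 25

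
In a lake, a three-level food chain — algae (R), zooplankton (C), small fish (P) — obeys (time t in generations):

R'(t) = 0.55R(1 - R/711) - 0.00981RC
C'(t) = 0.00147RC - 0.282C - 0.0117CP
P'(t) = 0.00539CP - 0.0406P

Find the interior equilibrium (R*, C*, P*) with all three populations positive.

From dP/dt = 0: 0.00539C* = 0.0406, so C* = 7.53.
From dR/dt = 0: 0.55(1 - R*/711) = 0.00981·7.53, giving R* = 711·(1 - 0.134) = 615.
From dC/dt = 0: 0.00147·615 - 0.282 = 0.0117P*, so P* = 0.623/0.0117 = 53.2.

R* ≈ 615, C* ≈ 7.53, P* ≈ 53.2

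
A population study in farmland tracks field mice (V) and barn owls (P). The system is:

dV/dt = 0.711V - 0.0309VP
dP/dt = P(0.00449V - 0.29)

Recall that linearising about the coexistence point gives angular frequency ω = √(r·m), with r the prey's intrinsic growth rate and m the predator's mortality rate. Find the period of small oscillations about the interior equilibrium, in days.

T ≈ 13.8 days

Here r = 0.711 and m = 0.29, so r·m = 0.206.
ω = √0.206 = 0.454 per day, hence T = 2π/ω ≈ 13.8 days.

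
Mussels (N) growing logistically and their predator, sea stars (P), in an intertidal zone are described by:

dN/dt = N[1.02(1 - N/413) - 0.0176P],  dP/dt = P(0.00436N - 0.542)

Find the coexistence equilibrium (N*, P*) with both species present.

From dP/dt = 0 with P > 0: 0.00436N* = 0.542, so N* = 124.
Substitute into dN/dt = 0: 1.02(1 - 124/413) = 0.0176P*.
The bracket is 0.699, giving P* = 0.713/0.0176 = 40.5.

N* ≈ 124, P* ≈ 40.5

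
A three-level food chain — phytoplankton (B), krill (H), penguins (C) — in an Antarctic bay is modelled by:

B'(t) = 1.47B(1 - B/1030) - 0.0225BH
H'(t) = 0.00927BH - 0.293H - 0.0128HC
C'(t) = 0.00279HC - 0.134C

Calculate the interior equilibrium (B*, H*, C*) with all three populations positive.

From dC/dt = 0: 0.00279H* = 0.134, so H* = 48.
From dB/dt = 0: 1.47(1 - B*/1030) = 0.0225·48, giving B* = 1030·(1 - 0.735) = 273.
From dH/dt = 0: 0.00927·273 - 0.293 = 0.0128C*, so C* = 2.24/0.0128 = 175.

B* ≈ 273, H* ≈ 48, C* ≈ 175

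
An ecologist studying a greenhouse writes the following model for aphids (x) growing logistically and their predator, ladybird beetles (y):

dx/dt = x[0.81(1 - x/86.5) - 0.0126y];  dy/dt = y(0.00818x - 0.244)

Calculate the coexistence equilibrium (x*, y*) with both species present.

x* ≈ 29.8, y* ≈ 42.1

From dy/dt = 0 with y > 0: 0.00818x* = 0.244, so x* = 29.8.
Substitute into dx/dt = 0: 0.81(1 - 29.8/86.5) = 0.0126y*.
The bracket is 0.655, giving y* = 0.531/0.0126 = 42.1.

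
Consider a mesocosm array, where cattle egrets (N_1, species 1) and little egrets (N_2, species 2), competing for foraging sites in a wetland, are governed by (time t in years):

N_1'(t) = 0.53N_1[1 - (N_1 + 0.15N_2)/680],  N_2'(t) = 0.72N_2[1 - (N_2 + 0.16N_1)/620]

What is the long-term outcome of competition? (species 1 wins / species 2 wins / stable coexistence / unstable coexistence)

stable coexistence

Compare the nullcline intercepts: K1/α12 = 680/0.15 = 4530 > K2 = 620; K2/α21 = 620/0.16 = 3880 > K1 = 680.
Since both inequalities hold, each species can invade when rare, so the interior equilibrium is stable.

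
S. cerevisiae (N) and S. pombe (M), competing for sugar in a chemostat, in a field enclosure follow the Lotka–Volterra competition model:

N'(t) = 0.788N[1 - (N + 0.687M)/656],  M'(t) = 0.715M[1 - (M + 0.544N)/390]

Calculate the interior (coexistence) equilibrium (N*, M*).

Setting both brackets to zero gives the nullclines N + 0.687M = 656 and 0.544N + M = 390.
Substituting M = 390 - 0.544N into the first: N(1 - 0.687·0.544) = 656 - 0.687·390.
So N* = 388/0.626 = 620, and then M* = 390 - 0.544·620 = 52.9.

N* ≈ 620, M* ≈ 52.9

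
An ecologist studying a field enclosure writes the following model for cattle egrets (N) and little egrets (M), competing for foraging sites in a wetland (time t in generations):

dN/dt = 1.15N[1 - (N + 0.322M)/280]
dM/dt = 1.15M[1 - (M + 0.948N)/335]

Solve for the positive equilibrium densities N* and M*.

Setting both brackets to zero gives the nullclines N + 0.322M = 280 and 0.948N + M = 335.
Substituting M = 335 - 0.948N into the first: N(1 - 0.322·0.948) = 280 - 0.322·335.
So N* = 172/0.695 = 248, and then M* = 335 - 0.948·248 = 100.

N* ≈ 248, M* ≈ 100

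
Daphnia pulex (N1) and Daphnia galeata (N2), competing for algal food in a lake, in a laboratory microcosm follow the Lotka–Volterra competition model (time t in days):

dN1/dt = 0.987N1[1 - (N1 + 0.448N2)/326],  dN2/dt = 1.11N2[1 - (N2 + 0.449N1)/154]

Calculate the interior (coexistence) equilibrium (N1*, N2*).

Setting both brackets to zero gives the nullclines N1 + 0.448N2 = 326 and 0.449N1 + N2 = 154.
Substituting N2 = 154 - 0.449N1 into the first: N1(1 - 0.448·0.449) = 326 - 0.448·154.
So N1* = 257/0.799 = 322, and then N2* = 154 - 0.449·322 = 9.55.

N1* ≈ 322, N2* ≈ 9.55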